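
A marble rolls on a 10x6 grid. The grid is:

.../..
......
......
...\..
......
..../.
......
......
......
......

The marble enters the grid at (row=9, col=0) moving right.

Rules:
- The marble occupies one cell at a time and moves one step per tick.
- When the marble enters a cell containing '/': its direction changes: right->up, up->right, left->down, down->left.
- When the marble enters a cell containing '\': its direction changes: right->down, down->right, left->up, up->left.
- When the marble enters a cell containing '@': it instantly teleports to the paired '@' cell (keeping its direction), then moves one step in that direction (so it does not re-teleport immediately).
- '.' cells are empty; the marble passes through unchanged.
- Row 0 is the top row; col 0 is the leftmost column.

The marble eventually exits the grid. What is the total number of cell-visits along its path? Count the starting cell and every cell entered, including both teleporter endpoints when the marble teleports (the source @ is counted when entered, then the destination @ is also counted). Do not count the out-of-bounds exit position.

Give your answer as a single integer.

Step 1: enter (9,0), '.' pass, move right to (9,1)
Step 2: enter (9,1), '.' pass, move right to (9,2)
Step 3: enter (9,2), '.' pass, move right to (9,3)
Step 4: enter (9,3), '.' pass, move right to (9,4)
Step 5: enter (9,4), '.' pass, move right to (9,5)
Step 6: enter (9,5), '.' pass, move right to (9,6)
Step 7: at (9,6) — EXIT via right edge, pos 9
Path length (cell visits): 6

Answer: 6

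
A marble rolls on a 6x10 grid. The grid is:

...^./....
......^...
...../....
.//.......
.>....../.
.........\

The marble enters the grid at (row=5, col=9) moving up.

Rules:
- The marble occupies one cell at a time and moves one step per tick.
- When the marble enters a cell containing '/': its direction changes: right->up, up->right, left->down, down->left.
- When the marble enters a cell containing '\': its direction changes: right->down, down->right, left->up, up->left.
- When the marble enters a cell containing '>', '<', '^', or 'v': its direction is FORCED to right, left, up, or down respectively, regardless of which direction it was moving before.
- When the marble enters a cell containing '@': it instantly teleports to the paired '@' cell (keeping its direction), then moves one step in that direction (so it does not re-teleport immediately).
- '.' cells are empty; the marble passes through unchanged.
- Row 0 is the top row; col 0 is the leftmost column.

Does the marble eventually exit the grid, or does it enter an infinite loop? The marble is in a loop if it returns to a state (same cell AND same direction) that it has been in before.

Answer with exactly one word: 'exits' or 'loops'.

Answer: exits

Derivation:
Step 1: enter (5,9), '\' deflects up->left, move left to (5,8)
Step 2: enter (5,8), '.' pass, move left to (5,7)
Step 3: enter (5,7), '.' pass, move left to (5,6)
Step 4: enter (5,6), '.' pass, move left to (5,5)
Step 5: enter (5,5), '.' pass, move left to (5,4)
Step 6: enter (5,4), '.' pass, move left to (5,3)
Step 7: enter (5,3), '.' pass, move left to (5,2)
Step 8: enter (5,2), '.' pass, move left to (5,1)
Step 9: enter (5,1), '.' pass, move left to (5,0)
Step 10: enter (5,0), '.' pass, move left to (5,-1)
Step 11: at (5,-1) — EXIT via left edge, pos 5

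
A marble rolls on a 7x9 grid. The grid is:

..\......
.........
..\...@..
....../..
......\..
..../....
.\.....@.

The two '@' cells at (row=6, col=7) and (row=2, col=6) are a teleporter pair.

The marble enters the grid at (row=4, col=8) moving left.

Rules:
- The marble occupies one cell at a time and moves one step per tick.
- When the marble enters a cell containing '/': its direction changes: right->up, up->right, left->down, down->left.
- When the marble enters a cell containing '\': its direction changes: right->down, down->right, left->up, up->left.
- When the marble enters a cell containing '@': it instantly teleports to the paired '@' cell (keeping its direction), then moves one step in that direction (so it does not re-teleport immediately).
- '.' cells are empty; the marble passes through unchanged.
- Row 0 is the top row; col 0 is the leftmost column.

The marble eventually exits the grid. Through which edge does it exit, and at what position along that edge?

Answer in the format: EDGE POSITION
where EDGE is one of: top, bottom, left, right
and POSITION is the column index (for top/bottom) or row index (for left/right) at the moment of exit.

Step 1: enter (4,8), '.' pass, move left to (4,7)
Step 2: enter (4,7), '.' pass, move left to (4,6)
Step 3: enter (4,6), '\' deflects left->up, move up to (3,6)
Step 4: enter (3,6), '/' deflects up->right, move right to (3,7)
Step 5: enter (3,7), '.' pass, move right to (3,8)
Step 6: enter (3,8), '.' pass, move right to (3,9)
Step 7: at (3,9) — EXIT via right edge, pos 3

Answer: right 3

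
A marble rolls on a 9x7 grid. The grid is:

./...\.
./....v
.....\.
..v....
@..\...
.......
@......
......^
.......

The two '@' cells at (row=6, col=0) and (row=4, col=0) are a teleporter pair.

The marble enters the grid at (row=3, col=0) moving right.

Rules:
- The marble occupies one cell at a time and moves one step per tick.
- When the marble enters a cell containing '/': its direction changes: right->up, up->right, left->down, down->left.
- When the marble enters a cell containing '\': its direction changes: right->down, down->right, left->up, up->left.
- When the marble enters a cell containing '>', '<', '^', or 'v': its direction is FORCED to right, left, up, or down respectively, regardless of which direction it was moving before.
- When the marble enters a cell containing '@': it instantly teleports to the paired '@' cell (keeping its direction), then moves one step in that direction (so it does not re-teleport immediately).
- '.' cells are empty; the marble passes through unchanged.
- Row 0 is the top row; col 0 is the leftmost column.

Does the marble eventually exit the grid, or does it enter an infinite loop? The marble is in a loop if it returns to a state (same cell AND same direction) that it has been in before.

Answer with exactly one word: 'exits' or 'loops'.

Answer: exits

Derivation:
Step 1: enter (3,0), '.' pass, move right to (3,1)
Step 2: enter (3,1), '.' pass, move right to (3,2)
Step 3: enter (3,2), 'v' forces right->down, move down to (4,2)
Step 4: enter (4,2), '.' pass, move down to (5,2)
Step 5: enter (5,2), '.' pass, move down to (6,2)
Step 6: enter (6,2), '.' pass, move down to (7,2)
Step 7: enter (7,2), '.' pass, move down to (8,2)
Step 8: enter (8,2), '.' pass, move down to (9,2)
Step 9: at (9,2) — EXIT via bottom edge, pos 2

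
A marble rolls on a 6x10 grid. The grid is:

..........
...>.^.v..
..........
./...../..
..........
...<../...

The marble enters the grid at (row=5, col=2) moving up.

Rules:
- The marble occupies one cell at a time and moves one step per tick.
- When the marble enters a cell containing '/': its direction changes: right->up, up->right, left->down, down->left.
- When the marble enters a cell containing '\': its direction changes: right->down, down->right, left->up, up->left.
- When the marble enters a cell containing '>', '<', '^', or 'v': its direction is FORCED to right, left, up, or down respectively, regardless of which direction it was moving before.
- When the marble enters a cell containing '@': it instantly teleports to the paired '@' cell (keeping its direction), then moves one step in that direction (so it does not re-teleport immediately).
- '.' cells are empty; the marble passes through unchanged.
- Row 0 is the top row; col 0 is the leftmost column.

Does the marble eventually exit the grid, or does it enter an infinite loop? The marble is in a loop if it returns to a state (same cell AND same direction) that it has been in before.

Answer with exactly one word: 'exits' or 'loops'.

Step 1: enter (5,2), '.' pass, move up to (4,2)
Step 2: enter (4,2), '.' pass, move up to (3,2)
Step 3: enter (3,2), '.' pass, move up to (2,2)
Step 4: enter (2,2), '.' pass, move up to (1,2)
Step 5: enter (1,2), '.' pass, move up to (0,2)
Step 6: enter (0,2), '.' pass, move up to (-1,2)
Step 7: at (-1,2) — EXIT via top edge, pos 2

Answer: exits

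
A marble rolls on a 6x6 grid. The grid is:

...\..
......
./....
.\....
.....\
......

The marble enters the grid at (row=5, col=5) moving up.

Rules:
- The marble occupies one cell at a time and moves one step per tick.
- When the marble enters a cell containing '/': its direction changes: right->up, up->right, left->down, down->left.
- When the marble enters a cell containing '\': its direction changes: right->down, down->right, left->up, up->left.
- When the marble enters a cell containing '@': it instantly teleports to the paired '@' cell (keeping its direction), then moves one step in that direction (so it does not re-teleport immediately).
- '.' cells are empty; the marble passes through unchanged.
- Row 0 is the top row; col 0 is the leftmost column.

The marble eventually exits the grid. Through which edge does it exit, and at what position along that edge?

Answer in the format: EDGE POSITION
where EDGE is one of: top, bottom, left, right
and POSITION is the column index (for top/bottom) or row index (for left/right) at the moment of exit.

Step 1: enter (5,5), '.' pass, move up to (4,5)
Step 2: enter (4,5), '\' deflects up->left, move left to (4,4)
Step 3: enter (4,4), '.' pass, move left to (4,3)
Step 4: enter (4,3), '.' pass, move left to (4,2)
Step 5: enter (4,2), '.' pass, move left to (4,1)
Step 6: enter (4,1), '.' pass, move left to (4,0)
Step 7: enter (4,0), '.' pass, move left to (4,-1)
Step 8: at (4,-1) — EXIT via left edge, pos 4

Answer: left 4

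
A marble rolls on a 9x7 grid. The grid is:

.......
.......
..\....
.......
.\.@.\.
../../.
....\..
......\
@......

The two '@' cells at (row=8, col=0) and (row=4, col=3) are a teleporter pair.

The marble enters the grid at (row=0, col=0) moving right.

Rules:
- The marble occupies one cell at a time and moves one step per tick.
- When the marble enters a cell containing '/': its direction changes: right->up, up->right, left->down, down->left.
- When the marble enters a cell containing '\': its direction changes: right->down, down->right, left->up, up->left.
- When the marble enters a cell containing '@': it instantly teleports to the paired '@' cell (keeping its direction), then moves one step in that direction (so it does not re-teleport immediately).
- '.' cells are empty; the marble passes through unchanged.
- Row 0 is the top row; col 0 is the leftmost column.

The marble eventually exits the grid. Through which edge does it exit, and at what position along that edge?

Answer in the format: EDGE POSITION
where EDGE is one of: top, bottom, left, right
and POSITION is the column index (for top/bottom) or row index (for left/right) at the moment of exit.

Step 1: enter (0,0), '.' pass, move right to (0,1)
Step 2: enter (0,1), '.' pass, move right to (0,2)
Step 3: enter (0,2), '.' pass, move right to (0,3)
Step 4: enter (0,3), '.' pass, move right to (0,4)
Step 5: enter (0,4), '.' pass, move right to (0,5)
Step 6: enter (0,5), '.' pass, move right to (0,6)
Step 7: enter (0,6), '.' pass, move right to (0,7)
Step 8: at (0,7) — EXIT via right edge, pos 0

Answer: right 0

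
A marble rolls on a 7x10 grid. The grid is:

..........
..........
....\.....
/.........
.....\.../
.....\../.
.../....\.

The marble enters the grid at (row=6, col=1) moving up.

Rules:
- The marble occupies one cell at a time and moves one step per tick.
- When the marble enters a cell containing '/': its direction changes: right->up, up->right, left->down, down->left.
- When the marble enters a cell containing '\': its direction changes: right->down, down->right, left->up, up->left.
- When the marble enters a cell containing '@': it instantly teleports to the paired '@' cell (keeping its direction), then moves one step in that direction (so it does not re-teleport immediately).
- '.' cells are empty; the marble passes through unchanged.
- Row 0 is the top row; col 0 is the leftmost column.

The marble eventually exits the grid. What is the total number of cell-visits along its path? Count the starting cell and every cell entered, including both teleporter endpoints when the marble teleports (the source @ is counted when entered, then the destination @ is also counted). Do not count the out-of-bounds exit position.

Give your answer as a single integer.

Answer: 7

Derivation:
Step 1: enter (6,1), '.' pass, move up to (5,1)
Step 2: enter (5,1), '.' pass, move up to (4,1)
Step 3: enter (4,1), '.' pass, move up to (3,1)
Step 4: enter (3,1), '.' pass, move up to (2,1)
Step 5: enter (2,1), '.' pass, move up to (1,1)
Step 6: enter (1,1), '.' pass, move up to (0,1)
Step 7: enter (0,1), '.' pass, move up to (-1,1)
Step 8: at (-1,1) — EXIT via top edge, pos 1
Path length (cell visits): 7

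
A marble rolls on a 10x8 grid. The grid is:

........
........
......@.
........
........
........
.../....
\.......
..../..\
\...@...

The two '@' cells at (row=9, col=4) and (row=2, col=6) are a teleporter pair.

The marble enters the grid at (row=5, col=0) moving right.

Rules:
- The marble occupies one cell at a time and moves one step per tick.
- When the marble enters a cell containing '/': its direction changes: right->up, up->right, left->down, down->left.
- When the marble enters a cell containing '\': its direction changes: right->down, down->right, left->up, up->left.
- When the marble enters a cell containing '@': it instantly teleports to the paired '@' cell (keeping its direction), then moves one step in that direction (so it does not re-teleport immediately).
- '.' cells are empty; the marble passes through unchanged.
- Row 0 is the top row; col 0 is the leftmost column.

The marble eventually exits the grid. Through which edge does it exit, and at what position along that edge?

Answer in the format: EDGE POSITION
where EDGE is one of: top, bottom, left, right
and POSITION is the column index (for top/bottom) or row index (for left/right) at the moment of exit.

Answer: right 5

Derivation:
Step 1: enter (5,0), '.' pass, move right to (5,1)
Step 2: enter (5,1), '.' pass, move right to (5,2)
Step 3: enter (5,2), '.' pass, move right to (5,3)
Step 4: enter (5,3), '.' pass, move right to (5,4)
Step 5: enter (5,4), '.' pass, move right to (5,5)
Step 6: enter (5,5), '.' pass, move right to (5,6)
Step 7: enter (5,6), '.' pass, move right to (5,7)
Step 8: enter (5,7), '.' pass, move right to (5,8)
Step 9: at (5,8) — EXIT via right edge, pos 5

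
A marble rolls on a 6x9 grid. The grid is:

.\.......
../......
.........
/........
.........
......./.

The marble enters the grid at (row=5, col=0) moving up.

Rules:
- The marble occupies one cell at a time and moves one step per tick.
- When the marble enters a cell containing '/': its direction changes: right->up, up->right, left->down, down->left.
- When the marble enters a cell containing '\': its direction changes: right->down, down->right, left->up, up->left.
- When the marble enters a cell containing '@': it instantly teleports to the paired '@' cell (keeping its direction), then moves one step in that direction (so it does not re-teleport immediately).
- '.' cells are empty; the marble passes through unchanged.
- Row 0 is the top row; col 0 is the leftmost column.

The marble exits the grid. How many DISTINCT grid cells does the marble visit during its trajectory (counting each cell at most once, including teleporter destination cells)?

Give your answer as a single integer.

Answer: 11

Derivation:
Step 1: enter (5,0), '.' pass, move up to (4,0)
Step 2: enter (4,0), '.' pass, move up to (3,0)
Step 3: enter (3,0), '/' deflects up->right, move right to (3,1)
Step 4: enter (3,1), '.' pass, move right to (3,2)
Step 5: enter (3,2), '.' pass, move right to (3,3)
Step 6: enter (3,3), '.' pass, move right to (3,4)
Step 7: enter (3,4), '.' pass, move right to (3,5)
Step 8: enter (3,5), '.' pass, move right to (3,6)
Step 9: enter (3,6), '.' pass, move right to (3,7)
Step 10: enter (3,7), '.' pass, move right to (3,8)
Step 11: enter (3,8), '.' pass, move right to (3,9)
Step 12: at (3,9) — EXIT via right edge, pos 3
Distinct cells visited: 11 (path length 11)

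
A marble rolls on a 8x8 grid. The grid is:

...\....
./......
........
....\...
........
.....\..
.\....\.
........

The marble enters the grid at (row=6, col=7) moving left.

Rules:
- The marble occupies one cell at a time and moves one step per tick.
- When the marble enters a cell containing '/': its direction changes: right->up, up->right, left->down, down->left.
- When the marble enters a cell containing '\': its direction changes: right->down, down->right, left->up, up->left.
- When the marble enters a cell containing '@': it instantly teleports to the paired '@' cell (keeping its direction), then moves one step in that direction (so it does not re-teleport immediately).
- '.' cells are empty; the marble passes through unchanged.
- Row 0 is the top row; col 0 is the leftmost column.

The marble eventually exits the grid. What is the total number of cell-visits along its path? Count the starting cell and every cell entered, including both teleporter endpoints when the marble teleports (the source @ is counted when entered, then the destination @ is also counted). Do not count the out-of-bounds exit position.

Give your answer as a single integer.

Step 1: enter (6,7), '.' pass, move left to (6,6)
Step 2: enter (6,6), '\' deflects left->up, move up to (5,6)
Step 3: enter (5,6), '.' pass, move up to (4,6)
Step 4: enter (4,6), '.' pass, move up to (3,6)
Step 5: enter (3,6), '.' pass, move up to (2,6)
Step 6: enter (2,6), '.' pass, move up to (1,6)
Step 7: enter (1,6), '.' pass, move up to (0,6)
Step 8: enter (0,6), '.' pass, move up to (-1,6)
Step 9: at (-1,6) — EXIT via top edge, pos 6
Path length (cell visits): 8

Answer: 8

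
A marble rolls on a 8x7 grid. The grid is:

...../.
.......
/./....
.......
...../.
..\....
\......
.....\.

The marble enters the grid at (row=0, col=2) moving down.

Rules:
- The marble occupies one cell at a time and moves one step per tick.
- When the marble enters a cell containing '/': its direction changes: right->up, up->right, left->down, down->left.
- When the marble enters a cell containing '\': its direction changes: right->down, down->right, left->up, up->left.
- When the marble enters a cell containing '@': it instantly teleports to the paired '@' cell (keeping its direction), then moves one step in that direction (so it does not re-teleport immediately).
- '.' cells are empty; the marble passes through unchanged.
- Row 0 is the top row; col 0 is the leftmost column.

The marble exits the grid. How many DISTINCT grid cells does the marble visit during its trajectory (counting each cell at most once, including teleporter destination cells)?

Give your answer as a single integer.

Answer: 15

Derivation:
Step 1: enter (0,2), '.' pass, move down to (1,2)
Step 2: enter (1,2), '.' pass, move down to (2,2)
Step 3: enter (2,2), '/' deflects down->left, move left to (2,1)
Step 4: enter (2,1), '.' pass, move left to (2,0)
Step 5: enter (2,0), '/' deflects left->down, move down to (3,0)
Step 6: enter (3,0), '.' pass, move down to (4,0)
Step 7: enter (4,0), '.' pass, move down to (5,0)
Step 8: enter (5,0), '.' pass, move down to (6,0)
Step 9: enter (6,0), '\' deflects down->right, move right to (6,1)
Step 10: enter (6,1), '.' pass, move right to (6,2)
Step 11: enter (6,2), '.' pass, move right to (6,3)
Step 12: enter (6,3), '.' pass, move right to (6,4)
Step 13: enter (6,4), '.' pass, move right to (6,5)
Step 14: enter (6,5), '.' pass, move right to (6,6)
Step 15: enter (6,6), '.' pass, move right to (6,7)
Step 16: at (6,7) — EXIT via right edge, pos 6
Distinct cells visited: 15 (path length 15)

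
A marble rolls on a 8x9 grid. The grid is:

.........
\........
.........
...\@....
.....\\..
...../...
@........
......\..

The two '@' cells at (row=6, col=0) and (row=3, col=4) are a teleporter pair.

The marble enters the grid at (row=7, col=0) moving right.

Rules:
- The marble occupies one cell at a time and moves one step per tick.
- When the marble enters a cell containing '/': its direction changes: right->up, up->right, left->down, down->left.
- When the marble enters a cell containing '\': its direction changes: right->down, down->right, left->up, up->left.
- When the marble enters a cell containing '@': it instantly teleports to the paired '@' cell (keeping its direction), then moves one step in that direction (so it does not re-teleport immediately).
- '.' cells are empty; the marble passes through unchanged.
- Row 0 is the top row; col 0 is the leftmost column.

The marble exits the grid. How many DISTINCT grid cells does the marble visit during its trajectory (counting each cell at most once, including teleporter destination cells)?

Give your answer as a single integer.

Step 1: enter (7,0), '.' pass, move right to (7,1)
Step 2: enter (7,1), '.' pass, move right to (7,2)
Step 3: enter (7,2), '.' pass, move right to (7,3)
Step 4: enter (7,3), '.' pass, move right to (7,4)
Step 5: enter (7,4), '.' pass, move right to (7,5)
Step 6: enter (7,5), '.' pass, move right to (7,6)
Step 7: enter (7,6), '\' deflects right->down, move down to (8,6)
Step 8: at (8,6) — EXIT via bottom edge, pos 6
Distinct cells visited: 7 (path length 7)

Answer: 7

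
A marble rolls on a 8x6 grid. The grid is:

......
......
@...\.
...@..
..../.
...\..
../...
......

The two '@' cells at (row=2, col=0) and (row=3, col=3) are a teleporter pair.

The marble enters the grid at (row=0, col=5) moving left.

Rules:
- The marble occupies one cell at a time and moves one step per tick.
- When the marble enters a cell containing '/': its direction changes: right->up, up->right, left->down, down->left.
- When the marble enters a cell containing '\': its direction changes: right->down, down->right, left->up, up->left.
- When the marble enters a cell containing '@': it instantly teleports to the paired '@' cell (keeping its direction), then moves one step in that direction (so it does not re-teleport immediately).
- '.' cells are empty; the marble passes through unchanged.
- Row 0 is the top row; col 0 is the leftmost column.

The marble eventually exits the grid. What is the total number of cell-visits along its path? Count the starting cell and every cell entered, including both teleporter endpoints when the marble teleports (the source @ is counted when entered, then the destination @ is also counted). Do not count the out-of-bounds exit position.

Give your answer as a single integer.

Answer: 6

Derivation:
Step 1: enter (0,5), '.' pass, move left to (0,4)
Step 2: enter (0,4), '.' pass, move left to (0,3)
Step 3: enter (0,3), '.' pass, move left to (0,2)
Step 4: enter (0,2), '.' pass, move left to (0,1)
Step 5: enter (0,1), '.' pass, move left to (0,0)
Step 6: enter (0,0), '.' pass, move left to (0,-1)
Step 7: at (0,-1) — EXIT via left edge, pos 0
Path length (cell visits): 6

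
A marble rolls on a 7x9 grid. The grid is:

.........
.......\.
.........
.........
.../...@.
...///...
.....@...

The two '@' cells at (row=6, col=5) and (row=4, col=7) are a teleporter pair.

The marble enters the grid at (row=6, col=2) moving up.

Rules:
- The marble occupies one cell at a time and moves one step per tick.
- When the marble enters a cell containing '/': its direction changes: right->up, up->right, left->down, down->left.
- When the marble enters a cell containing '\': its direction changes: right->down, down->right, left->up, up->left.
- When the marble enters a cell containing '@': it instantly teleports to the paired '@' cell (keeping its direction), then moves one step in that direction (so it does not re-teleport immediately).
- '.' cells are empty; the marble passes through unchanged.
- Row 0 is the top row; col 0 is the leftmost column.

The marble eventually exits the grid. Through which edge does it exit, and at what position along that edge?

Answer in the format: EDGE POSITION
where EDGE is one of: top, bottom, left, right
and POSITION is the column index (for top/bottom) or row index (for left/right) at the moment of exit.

Step 1: enter (6,2), '.' pass, move up to (5,2)
Step 2: enter (5,2), '.' pass, move up to (4,2)
Step 3: enter (4,2), '.' pass, move up to (3,2)
Step 4: enter (3,2), '.' pass, move up to (2,2)
Step 5: enter (2,2), '.' pass, move up to (1,2)
Step 6: enter (1,2), '.' pass, move up to (0,2)
Step 7: enter (0,2), '.' pass, move up to (-1,2)
Step 8: at (-1,2) — EXIT via top edge, pos 2

Answer: top 2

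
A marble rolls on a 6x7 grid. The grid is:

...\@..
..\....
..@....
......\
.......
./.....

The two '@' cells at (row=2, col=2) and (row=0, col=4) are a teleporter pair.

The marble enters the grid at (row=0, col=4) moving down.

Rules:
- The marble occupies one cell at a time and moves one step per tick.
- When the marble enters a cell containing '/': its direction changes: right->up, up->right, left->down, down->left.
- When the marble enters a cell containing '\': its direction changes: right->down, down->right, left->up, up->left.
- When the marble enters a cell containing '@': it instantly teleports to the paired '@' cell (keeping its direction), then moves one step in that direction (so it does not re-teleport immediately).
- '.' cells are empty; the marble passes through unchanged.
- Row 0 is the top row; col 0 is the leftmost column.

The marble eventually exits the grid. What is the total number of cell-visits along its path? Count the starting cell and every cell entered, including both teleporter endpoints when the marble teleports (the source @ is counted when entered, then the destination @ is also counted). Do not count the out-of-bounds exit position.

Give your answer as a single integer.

Step 1: enter (0,4), '@' teleport (0,4)->(2,2), also enter (2,2), move down to (3,2)
Step 2: enter (3,2), '.' pass, move down to (4,2)
Step 3: enter (4,2), '.' pass, move down to (5,2)
Step 4: enter (5,2), '.' pass, move down to (6,2)
Step 5: at (6,2) — EXIT via bottom edge, pos 2
Path length (cell visits): 5

Answer: 5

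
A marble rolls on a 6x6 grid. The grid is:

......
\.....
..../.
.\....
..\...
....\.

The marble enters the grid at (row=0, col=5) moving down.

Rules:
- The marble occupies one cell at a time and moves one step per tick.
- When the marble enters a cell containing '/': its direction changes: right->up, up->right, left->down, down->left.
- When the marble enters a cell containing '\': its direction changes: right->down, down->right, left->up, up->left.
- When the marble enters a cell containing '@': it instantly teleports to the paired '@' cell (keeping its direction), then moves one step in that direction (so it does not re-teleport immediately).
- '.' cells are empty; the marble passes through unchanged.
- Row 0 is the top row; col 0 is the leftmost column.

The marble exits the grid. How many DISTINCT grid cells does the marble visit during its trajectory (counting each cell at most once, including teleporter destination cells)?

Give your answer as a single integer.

Step 1: enter (0,5), '.' pass, move down to (1,5)
Step 2: enter (1,5), '.' pass, move down to (2,5)
Step 3: enter (2,5), '.' pass, move down to (3,5)
Step 4: enter (3,5), '.' pass, move down to (4,5)
Step 5: enter (4,5), '.' pass, move down to (5,5)
Step 6: enter (5,5), '.' pass, move down to (6,5)
Step 7: at (6,5) — EXIT via bottom edge, pos 5
Distinct cells visited: 6 (path length 6)

Answer: 6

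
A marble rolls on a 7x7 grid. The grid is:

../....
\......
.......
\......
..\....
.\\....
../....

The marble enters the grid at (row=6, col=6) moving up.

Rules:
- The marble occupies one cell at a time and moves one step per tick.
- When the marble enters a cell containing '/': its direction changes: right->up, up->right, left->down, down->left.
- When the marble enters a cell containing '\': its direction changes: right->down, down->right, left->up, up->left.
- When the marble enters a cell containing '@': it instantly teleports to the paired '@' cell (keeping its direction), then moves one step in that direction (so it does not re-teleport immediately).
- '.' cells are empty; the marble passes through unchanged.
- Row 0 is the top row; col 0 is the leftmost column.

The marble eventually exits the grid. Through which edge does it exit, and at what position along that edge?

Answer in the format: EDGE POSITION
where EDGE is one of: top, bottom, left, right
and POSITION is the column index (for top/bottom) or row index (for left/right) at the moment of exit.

Answer: top 6

Derivation:
Step 1: enter (6,6), '.' pass, move up to (5,6)
Step 2: enter (5,6), '.' pass, move up to (4,6)
Step 3: enter (4,6), '.' pass, move up to (3,6)
Step 4: enter (3,6), '.' pass, move up to (2,6)
Step 5: enter (2,6), '.' pass, move up to (1,6)
Step 6: enter (1,6), '.' pass, move up to (0,6)
Step 7: enter (0,6), '.' pass, move up to (-1,6)
Step 8: at (-1,6) — EXIT via top edge, pos 6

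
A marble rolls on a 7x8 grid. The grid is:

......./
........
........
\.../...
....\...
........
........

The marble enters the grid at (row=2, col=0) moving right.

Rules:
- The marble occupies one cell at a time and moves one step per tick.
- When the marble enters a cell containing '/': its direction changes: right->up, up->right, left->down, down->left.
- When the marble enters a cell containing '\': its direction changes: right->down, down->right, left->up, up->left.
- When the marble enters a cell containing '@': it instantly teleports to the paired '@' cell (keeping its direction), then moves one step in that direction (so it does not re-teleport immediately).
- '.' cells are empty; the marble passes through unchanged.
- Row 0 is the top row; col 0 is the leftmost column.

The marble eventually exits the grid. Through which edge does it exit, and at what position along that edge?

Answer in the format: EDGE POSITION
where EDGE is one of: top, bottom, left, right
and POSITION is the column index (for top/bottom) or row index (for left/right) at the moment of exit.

Step 1: enter (2,0), '.' pass, move right to (2,1)
Step 2: enter (2,1), '.' pass, move right to (2,2)
Step 3: enter (2,2), '.' pass, move right to (2,3)
Step 4: enter (2,3), '.' pass, move right to (2,4)
Step 5: enter (2,4), '.' pass, move right to (2,5)
Step 6: enter (2,5), '.' pass, move right to (2,6)
Step 7: enter (2,6), '.' pass, move right to (2,7)
Step 8: enter (2,7), '.' pass, move right to (2,8)
Step 9: at (2,8) — EXIT via right edge, pos 2

Answer: right 2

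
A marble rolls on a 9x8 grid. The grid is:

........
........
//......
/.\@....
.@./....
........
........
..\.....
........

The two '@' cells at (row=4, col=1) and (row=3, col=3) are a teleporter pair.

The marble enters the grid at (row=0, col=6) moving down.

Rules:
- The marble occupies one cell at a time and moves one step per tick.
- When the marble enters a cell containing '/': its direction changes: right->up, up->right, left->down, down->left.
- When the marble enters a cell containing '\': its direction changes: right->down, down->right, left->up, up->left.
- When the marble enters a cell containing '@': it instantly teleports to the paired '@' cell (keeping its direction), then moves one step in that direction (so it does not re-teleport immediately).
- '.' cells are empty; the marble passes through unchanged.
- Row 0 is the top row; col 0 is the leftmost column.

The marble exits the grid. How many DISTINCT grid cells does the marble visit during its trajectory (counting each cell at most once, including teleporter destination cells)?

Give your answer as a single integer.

Step 1: enter (0,6), '.' pass, move down to (1,6)
Step 2: enter (1,6), '.' pass, move down to (2,6)
Step 3: enter (2,6), '.' pass, move down to (3,6)
Step 4: enter (3,6), '.' pass, move down to (4,6)
Step 5: enter (4,6), '.' pass, move down to (5,6)
Step 6: enter (5,6), '.' pass, move down to (6,6)
Step 7: enter (6,6), '.' pass, move down to (7,6)
Step 8: enter (7,6), '.' pass, move down to (8,6)
Step 9: enter (8,6), '.' pass, move down to (9,6)
Step 10: at (9,6) — EXIT via bottom edge, pos 6
Distinct cells visited: 9 (path length 9)

Answer: 9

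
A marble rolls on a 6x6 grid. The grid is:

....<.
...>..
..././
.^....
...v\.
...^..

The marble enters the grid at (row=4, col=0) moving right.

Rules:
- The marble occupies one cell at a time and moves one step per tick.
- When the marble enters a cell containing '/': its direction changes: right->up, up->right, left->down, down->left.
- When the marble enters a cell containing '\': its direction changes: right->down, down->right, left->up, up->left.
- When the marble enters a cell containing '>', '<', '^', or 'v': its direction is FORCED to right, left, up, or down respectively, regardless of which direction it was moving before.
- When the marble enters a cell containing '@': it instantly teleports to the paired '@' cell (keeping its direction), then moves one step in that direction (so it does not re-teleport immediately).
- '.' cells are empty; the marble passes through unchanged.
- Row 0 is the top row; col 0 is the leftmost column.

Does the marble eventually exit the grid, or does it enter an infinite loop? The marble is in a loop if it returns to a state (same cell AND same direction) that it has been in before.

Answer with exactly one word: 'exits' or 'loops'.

Step 1: enter (4,0), '.' pass, move right to (4,1)
Step 2: enter (4,1), '.' pass, move right to (4,2)
Step 3: enter (4,2), '.' pass, move right to (4,3)
Step 4: enter (4,3), 'v' forces right->down, move down to (5,3)
Step 5: enter (5,3), '^' forces down->up, move up to (4,3)
Step 6: enter (4,3), 'v' forces up->down, move down to (5,3)
Step 7: at (5,3) dir=down — LOOP DETECTED (seen before)

Answer: loops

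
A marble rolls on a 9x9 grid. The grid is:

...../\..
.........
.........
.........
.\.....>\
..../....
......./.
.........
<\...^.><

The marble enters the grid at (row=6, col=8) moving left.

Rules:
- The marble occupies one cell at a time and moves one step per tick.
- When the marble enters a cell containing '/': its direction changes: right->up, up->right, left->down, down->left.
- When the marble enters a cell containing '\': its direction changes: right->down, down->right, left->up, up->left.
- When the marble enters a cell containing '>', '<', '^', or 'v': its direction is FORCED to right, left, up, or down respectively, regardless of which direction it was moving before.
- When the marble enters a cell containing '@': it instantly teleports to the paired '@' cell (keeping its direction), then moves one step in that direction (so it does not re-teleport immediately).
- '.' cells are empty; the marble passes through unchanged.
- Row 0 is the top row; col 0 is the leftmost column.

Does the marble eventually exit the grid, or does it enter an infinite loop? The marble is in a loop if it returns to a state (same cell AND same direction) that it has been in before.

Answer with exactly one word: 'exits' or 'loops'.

Step 1: enter (6,8), '.' pass, move left to (6,7)
Step 2: enter (6,7), '/' deflects left->down, move down to (7,7)
Step 3: enter (7,7), '.' pass, move down to (8,7)
Step 4: enter (8,7), '>' forces down->right, move right to (8,8)
Step 5: enter (8,8), '<' forces right->left, move left to (8,7)
Step 6: enter (8,7), '>' forces left->right, move right to (8,8)
Step 7: at (8,8) dir=right — LOOP DETECTED (seen before)

Answer: loops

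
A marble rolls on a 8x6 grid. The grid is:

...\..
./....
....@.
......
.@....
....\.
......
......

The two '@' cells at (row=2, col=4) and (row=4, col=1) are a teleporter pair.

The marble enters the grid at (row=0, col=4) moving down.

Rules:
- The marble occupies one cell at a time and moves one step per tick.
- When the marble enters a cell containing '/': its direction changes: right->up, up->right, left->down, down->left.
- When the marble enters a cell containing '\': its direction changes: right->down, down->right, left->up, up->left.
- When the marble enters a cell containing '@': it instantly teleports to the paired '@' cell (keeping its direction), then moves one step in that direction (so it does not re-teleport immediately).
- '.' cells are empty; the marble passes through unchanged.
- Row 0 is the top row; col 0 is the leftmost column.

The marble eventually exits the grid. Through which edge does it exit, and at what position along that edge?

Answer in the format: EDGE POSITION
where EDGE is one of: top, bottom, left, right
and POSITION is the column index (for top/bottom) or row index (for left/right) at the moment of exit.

Answer: bottom 1

Derivation:
Step 1: enter (0,4), '.' pass, move down to (1,4)
Step 2: enter (1,4), '.' pass, move down to (2,4)
Step 3: enter (2,4), '@' teleport (2,4)->(4,1), also enter (4,1), move down to (5,1)
Step 4: enter (5,1), '.' pass, move down to (6,1)
Step 5: enter (6,1), '.' pass, move down to (7,1)
Step 6: enter (7,1), '.' pass, move down to (8,1)
Step 7: at (8,1) — EXIT via bottom edge, pos 1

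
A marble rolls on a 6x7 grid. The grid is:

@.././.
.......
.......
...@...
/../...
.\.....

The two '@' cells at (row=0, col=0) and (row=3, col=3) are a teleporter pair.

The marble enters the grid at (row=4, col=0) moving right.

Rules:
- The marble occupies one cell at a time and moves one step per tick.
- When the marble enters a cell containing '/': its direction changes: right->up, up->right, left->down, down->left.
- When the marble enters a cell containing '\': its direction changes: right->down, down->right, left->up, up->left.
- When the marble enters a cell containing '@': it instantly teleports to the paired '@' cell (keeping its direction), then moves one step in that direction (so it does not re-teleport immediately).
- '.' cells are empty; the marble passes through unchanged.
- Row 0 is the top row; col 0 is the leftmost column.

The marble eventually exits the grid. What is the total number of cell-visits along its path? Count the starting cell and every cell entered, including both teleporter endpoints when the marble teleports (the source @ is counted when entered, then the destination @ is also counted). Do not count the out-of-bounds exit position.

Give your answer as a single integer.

Step 1: enter (4,0), '/' deflects right->up, move up to (3,0)
Step 2: enter (3,0), '.' pass, move up to (2,0)
Step 3: enter (2,0), '.' pass, move up to (1,0)
Step 4: enter (1,0), '.' pass, move up to (0,0)
Step 5: enter (0,0), '@' teleport (0,0)->(3,3), also enter (3,3), move up to (2,3)
Step 6: enter (2,3), '.' pass, move up to (1,3)
Step 7: enter (1,3), '.' pass, move up to (0,3)
Step 8: enter (0,3), '/' deflects up->right, move right to (0,4)
Step 9: enter (0,4), '.' pass, move right to (0,5)
Step 10: enter (0,5), '/' deflects right->up, move up to (-1,5)
Step 11: at (-1,5) — EXIT via top edge, pos 5
Path length (cell visits): 11

Answer: 11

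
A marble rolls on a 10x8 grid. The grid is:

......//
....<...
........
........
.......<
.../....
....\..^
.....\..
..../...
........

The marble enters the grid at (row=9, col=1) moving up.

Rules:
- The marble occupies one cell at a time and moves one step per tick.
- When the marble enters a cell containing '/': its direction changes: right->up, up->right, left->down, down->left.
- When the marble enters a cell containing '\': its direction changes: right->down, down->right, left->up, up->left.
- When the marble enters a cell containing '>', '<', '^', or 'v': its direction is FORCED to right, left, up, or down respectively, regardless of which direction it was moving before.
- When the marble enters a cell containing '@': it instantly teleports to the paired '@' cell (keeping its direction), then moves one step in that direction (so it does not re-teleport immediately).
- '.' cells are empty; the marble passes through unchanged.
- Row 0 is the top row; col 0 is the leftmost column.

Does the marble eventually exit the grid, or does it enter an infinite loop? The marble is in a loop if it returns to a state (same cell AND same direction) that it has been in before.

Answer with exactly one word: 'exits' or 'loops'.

Answer: exits

Derivation:
Step 1: enter (9,1), '.' pass, move up to (8,1)
Step 2: enter (8,1), '.' pass, move up to (7,1)
Step 3: enter (7,1), '.' pass, move up to (6,1)
Step 4: enter (6,1), '.' pass, move up to (5,1)
Step 5: enter (5,1), '.' pass, move up to (4,1)
Step 6: enter (4,1), '.' pass, move up to (3,1)
Step 7: enter (3,1), '.' pass, move up to (2,1)
Step 8: enter (2,1), '.' pass, move up to (1,1)
Step 9: enter (1,1), '.' pass, move up to (0,1)
Step 10: enter (0,1), '.' pass, move up to (-1,1)
Step 11: at (-1,1) — EXIT via top edge, pos 1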